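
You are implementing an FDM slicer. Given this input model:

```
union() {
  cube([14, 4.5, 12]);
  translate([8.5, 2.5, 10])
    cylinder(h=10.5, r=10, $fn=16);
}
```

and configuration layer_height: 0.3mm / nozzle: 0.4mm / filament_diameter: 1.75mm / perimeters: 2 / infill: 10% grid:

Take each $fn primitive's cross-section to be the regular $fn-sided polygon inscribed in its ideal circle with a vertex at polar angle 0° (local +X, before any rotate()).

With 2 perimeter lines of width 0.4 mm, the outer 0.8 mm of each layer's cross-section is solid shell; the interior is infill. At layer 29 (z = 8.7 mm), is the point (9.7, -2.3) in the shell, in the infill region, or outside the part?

outside

At z = 8.7 mm: the cube (footprint 14×4.5) is included at this height; the cylinder at (8.5, 2.5) is absent (z outside [10, 20.5]); Taking the union: only the 14×4.5 cube is present, so the union is just that shape — 1 connected region. Overall, the cross-section is a single solid region. The nearest boundary edge runs (0.00, 0.00)→(14.00, 0.00); distance from the point to it = 2.30 mm. The point is not inside any of the regions above, so it lies outside the cross-section (2.30 mm from the nearest boundary).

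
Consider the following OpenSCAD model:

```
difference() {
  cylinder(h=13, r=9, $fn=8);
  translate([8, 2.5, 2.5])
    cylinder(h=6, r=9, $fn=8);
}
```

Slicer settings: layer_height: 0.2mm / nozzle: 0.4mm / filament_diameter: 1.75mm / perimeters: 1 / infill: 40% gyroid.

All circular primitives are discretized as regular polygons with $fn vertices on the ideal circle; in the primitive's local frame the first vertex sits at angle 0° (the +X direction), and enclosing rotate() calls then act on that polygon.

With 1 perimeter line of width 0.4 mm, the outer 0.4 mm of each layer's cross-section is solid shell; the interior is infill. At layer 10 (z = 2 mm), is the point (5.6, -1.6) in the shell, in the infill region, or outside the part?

infill

At z = 2 mm: the r=9 cylinder gives a regular 8-gon of circumradius 9 (constant along its height); the cylinder at (8, 2.5) does not reach this height (z outside [2.5, 8.5]); After the difference (first − rest): none of the subtracted shapes is present at this height, so the r=9 cylinder is unchanged — 1 connected region. Overall, the cross-section is a single solid region. The nearest boundary edge runs (6.36, -6.36)→(9.00, 0.00); distance from the point to it = 2.53 mm. The point is inside the cross-section and 2.53 mm from the nearest boundary — more than the 0.4 mm shell width (1 × 0.4), so it's in the infill interior.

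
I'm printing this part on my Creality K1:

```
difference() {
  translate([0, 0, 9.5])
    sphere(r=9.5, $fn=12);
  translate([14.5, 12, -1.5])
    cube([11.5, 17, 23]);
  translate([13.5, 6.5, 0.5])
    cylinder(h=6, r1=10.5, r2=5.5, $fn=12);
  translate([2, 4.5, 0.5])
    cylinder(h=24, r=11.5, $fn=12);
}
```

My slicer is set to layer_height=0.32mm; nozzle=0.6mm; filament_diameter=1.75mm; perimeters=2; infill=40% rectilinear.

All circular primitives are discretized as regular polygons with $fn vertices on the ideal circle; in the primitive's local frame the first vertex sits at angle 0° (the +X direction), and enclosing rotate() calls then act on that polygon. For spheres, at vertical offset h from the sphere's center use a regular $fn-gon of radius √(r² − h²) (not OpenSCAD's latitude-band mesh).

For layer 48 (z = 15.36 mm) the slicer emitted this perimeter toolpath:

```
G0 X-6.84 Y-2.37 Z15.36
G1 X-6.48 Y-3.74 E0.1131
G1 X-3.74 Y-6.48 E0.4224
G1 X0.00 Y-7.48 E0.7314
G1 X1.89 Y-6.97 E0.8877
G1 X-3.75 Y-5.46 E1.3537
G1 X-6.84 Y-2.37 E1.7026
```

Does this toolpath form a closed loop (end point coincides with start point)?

yes

Start point (G0): (-6.84, -2.37). End point (last G1): the path returns to the start — closed.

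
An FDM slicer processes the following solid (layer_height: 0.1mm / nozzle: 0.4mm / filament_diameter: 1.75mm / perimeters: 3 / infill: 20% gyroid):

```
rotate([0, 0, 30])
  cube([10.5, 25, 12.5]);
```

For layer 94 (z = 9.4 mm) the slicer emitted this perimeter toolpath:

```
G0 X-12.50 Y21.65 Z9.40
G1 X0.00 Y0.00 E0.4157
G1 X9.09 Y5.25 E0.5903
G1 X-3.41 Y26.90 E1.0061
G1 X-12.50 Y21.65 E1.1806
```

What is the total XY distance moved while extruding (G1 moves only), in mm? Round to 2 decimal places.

70.99 mm

Sum the Euclidean lengths of each G1 segment: total = 70.99 mm.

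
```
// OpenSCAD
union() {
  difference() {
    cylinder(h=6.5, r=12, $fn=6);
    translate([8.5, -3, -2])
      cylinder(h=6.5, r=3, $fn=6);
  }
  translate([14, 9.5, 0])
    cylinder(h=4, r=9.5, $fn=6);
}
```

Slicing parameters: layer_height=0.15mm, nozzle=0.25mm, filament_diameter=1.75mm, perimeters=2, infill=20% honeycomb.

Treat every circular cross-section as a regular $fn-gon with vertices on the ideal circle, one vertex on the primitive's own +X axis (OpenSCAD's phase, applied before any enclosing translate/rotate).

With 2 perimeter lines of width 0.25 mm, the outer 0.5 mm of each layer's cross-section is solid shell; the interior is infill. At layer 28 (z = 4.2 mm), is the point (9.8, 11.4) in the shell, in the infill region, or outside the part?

outside

At z = 4.2 mm: the r=12 cylinder contributes a regular 6-gon of circumradius 12; the r=3 cylinder at (8.5, -3) gives a regular 6-gon of circumradius 3 (constant along its height); Taking the first minus the rest: starting from the r=12 cylinder, the r=3 cylinder at (8.5, -3) partially overlaps it — only the 19.52 mm² overlap (of its 23.38 mm²) is removed, clipping the outline — 1 connected region; the cylinder at (14, 9.5) is not intersected at this z (z outside [0, 4]); Taking the union: only the result so far is present, so the union is just that shape — 1 connected region. Overall, the cross-section is a single solid region. The nearest boundary edge runs (6.00, 10.39)→(12.00, 0.00); distance from the point to it = 3.79 mm. The point is not inside any of the regions above, so it lies outside the cross-section (3.79 mm from the nearest boundary).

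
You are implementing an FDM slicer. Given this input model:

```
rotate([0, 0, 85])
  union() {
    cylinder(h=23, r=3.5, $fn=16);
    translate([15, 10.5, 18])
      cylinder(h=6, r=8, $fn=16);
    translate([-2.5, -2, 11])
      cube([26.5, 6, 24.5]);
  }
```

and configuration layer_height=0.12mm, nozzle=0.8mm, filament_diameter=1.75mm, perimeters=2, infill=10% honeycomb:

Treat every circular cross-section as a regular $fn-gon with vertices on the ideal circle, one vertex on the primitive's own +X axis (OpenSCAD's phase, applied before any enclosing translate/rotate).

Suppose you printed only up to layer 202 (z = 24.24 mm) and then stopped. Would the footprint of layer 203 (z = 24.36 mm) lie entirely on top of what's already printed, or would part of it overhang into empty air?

Compare the two slices. At z = 24.24: the cylinder does not reach this height (z outside [0, 23]); the cylinder at (15, 10.5) does not reach this height (z outside [18, 24]); the cube at (-2.5, -2) (footprint 26.5×6) is included at this height (area 159.00 mm²); Taking the union: only the 26.5×6 cube at (-2.5, -2) is present, so the union is just that shape — area = 159.00 mm²; (whole slice rotated 85° about Z — lengths, areas and connectivity unchanged). At z = 24.36: the cylinder does not reach this height (z outside [0, 23]); the cylinder at (15, 10.5) is not intersected at this z (z outside [18, 24]); the cube at (-2.5, -2) is present — its section is the full 26.5×6 rectangle (area 159.00 mm²); Combining (union): only the 26.5×6 cube at (-2.5, -2) is present, so the union is just that shape — area = 159.00 mm²; (rotated 85° about Z; rotation is an isometry so areas/perimeters/island counts are preserved). Checking containment: the cross-section at z = 24.36 is a subset of the cross-section at z = 24.24.

entirely on top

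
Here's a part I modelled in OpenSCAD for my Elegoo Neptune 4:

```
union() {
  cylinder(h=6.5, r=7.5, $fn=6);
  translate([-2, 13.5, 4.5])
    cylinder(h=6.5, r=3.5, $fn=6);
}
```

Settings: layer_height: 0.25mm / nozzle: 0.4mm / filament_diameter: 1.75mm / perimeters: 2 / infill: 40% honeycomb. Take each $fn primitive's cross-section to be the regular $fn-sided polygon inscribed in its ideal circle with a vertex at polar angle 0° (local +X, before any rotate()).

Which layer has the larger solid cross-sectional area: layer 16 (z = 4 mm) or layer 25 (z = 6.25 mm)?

Layer 16 (z = 4): the cylinder: section is a regular 6-gon, circumradius r=7.5 (area = (6/2)·7.500²·sin(360°/6) = 146.14 mm²); the cylinder at (-2, 13.5) does not reach this height (z outside [4.5, 11]); Combining (union): only the r=7.5 cylinder is present, so the union is just that shape — area = 146.14 mm². So its area = 146.14 mm². Layer 25 (z = 6.25): the r=7.5 cylinder contributes a regular 6-gon of circumradius 7.5 (area = (6/2)·7.500²·sin(360°/6) = 146.14 mm²); the r=3.5 cylinder at (-2, 13.5) gives a regular 6-gon of circumradius 3.5 (constant along its height) (area = (6/2)·3.500²·sin(360°/6) = 31.83 mm²); Taking the union: the 2 present regions are separate (no shared area or edge), so areas and boundary lengths simply add and each stays a separate island — area = 177.97 mm². So its area = 177.97 mm². Layer 25 is larger (177.97 vs 146.14 mm²).

layer 25 (z = 6.25 mm)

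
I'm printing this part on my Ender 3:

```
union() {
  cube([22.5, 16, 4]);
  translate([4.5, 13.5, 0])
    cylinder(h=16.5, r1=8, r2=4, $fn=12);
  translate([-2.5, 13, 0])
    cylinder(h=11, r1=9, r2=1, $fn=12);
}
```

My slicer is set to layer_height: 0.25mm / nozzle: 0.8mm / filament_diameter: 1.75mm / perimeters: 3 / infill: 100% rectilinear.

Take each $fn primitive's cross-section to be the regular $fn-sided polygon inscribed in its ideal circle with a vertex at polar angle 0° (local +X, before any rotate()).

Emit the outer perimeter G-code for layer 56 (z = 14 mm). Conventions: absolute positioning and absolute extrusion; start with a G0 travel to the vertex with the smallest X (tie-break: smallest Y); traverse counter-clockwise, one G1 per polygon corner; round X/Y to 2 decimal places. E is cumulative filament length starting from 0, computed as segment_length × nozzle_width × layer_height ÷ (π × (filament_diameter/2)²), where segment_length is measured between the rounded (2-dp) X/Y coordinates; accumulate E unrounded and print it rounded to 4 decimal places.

G0 X-0.11 Y13.50 Z14.00
G1 X0.51 Y11.20 E0.1981
G1 X2.20 Y9.51 E0.3968
G1 X4.50 Y8.89 E0.5949
G1 X6.80 Y9.51 E0.7929
G1 X8.49 Y11.20 E0.9917
G1 X9.11 Y13.50 E1.1898
G1 X8.49 Y15.80 E1.3878
G1 X6.80 Y17.49 E1.5866
G1 X4.50 Y18.11 E1.7846
G1 X2.20 Y17.49 E1.9827
G1 X0.51 Y15.80 E2.1814
G1 X-0.11 Y13.50 E2.3795

At z = 14 mm: the cube does not reach this height (z outside [0, 4]); the cone at (4.5, 13.5) contributes a regular 12-gon of circumradius 4.606 (interpolated between r1=8 and r2=4 at t=0.848); the cone at (-2.5, 13) is absent (z outside [0, 11]); Taking the union: only the cone at (4.5, 13.5) is present, so the union is just that shape — 1 connected region. The outline is a single polygon with 12 vertices. Extrusion per mm of travel: 0.8 × 0.25 / (π × 0.875²) = 0.083150. Accumulating E over each segment gives final E = 2.3795.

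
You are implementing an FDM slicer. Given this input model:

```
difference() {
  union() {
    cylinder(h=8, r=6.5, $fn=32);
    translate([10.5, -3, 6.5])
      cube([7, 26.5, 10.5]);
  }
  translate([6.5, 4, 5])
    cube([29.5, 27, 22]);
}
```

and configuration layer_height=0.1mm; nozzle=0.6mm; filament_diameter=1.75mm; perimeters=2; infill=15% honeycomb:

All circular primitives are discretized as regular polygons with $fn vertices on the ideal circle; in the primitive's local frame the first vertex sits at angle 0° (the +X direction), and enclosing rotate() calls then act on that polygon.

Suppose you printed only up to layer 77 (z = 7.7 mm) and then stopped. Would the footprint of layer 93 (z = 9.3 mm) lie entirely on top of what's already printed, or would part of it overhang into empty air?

Compare the two slices. At z = 7.7: the r=6.5 cylinder gives a regular 32-gon of circumradius 6.5 (constant along its height) (area = (32/2)·6.500²·sin(360°/32) = 131.88 mm²); the cube at (10.5, -3) (footprint 7×26.5) is included at this height (area 185.50 mm²); Combining (union): the 2 present regions are separate (no shared area or edge), so areas and boundary lengths simply add and each stays a separate island — area = 317.38 mm²; the 29.5×27 cube at (6.5, 4) contributes its full rectangle (area 796.50 mm²); Taking the first minus the rest: starting from that combined region (317.38 mm²), the 29.5×27 cube at (6.5, 4) partially overlaps it — only the 136.50 mm² overlap (of its 796.50 mm²) is removed, clipping the outline — area = 180.88 mm². At z = 9.3: the cylinder is not intersected at this z (z outside [0, 8]); the 7×26.5 cube at (10.5, -3) contributes its full rectangle (area 185.50 mm²); Taking the union: only the 7×26.5 cube at (10.5, -3) is present, so the union is just that shape — area = 185.50 mm²; the 29.5×27 cube at (6.5, 4) contributes its full rectangle (area 796.50 mm²); Subtracting the remaining from the first: starting from the result so far (185.50 mm²), the 29.5×27 cube at (6.5, 4) partially overlaps it — only the 136.50 mm² overlap (of its 796.50 mm²) is removed, clipping the outline — area = 49.00 mm². Checking containment: the cross-section at z = 9.3 is a subset of the cross-section at z = 7.7.

entirely on top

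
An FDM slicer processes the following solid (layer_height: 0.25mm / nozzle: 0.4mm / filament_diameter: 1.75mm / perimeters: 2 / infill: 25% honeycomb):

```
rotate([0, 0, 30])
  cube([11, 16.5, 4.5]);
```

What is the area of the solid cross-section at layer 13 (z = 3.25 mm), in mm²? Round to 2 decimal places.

181.50 mm²

At z = 3.25 mm: the cube is present — its section is the full 11×16.5 rectangle (area 181.50 mm²); (whole slice rotated 30° about Z — lengths, areas and connectivity unchanged). Overall, the cross-section is a single solid region. Net area = 181.50 mm².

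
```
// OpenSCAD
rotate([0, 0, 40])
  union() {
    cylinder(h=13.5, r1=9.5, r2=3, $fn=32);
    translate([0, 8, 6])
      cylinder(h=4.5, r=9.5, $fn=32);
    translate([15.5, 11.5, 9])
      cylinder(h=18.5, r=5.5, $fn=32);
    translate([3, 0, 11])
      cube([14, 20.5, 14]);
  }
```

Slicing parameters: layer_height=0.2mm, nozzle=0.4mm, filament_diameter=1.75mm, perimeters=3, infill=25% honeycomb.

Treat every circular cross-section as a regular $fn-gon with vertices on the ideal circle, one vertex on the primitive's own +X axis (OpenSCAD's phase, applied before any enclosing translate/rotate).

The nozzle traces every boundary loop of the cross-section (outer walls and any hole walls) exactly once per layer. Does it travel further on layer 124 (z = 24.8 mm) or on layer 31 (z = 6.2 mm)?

layer 124 (z = 24.8 mm)

Layer 124 (z = 24.8): the cone does not reach this height (z outside [0, 13.5]); the cylinder at (0, 8) is not intersected at this z (z outside [6, 10.5]); the cylinder at (15.5, 11.5): section is a regular 32-gon, circumradius r=5.5 (perimeter = 2·32·5.500·sin(180°/32) = 34.50 mm); the 14×20.5 cube at (3, 0) contributes its full rectangle (perimeter 69.00 mm); Combining (union): the regions partially overlap (shared area 63.45 mm²), so the edge portions inside another operand are dropped and the merged outline is re-measured after clipping — boundary = 72.67 mm; (whole slice rotated 40° about Z — lengths, areas and connectivity unchanged). So its perimeter = 72.67 mm. Layer 31 (z = 6.2): the cone (r1=9.5→r2=3) has section circumradius 6.515 here — a regular 32-gon (perimeter = 2·32·6.515·sin(180°/32) = 40.87 mm); the r=9.5 cylinder at (0, 8) contributes a regular 32-gon of circumradius 9.5 (perimeter = 2·32·9.500·sin(180°/32) = 59.59 mm); the cylinder at (15.5, 11.5) is not intersected at this z (z outside [9, 27.5]); the cube at (3, 0) does not reach this height (z outside [11, 25]); Taking the union: the regions partially overlap (shared area 74.91 mm²), so the edge portions inside another operand are dropped and the merged outline is re-measured after clipping — boundary = 67.99 mm; (whole slice rotated 40° about Z — lengths, areas and connectivity unchanged). So its perimeter = 67.99 mm. Layer 124 is larger (72.67 vs 67.99 mm).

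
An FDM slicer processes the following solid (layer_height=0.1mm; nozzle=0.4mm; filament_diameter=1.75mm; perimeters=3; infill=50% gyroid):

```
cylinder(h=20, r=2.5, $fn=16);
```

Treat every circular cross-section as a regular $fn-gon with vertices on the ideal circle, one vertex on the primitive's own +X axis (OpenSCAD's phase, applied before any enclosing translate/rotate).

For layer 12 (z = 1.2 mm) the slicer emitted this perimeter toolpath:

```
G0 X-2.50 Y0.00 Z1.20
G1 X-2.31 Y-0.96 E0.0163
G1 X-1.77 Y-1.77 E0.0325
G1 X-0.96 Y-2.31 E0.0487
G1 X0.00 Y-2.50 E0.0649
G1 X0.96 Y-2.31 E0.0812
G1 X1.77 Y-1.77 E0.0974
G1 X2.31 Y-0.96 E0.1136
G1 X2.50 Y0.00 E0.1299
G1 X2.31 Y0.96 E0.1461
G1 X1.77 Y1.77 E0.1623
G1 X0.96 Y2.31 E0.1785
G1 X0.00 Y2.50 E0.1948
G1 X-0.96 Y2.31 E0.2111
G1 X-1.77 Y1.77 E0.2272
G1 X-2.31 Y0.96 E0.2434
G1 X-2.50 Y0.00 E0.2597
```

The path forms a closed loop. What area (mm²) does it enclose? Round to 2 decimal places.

Apply the shoelace formula to the sequence of (X, Y) vertices; enclosed area = 19.16 mm².

19.16 mm²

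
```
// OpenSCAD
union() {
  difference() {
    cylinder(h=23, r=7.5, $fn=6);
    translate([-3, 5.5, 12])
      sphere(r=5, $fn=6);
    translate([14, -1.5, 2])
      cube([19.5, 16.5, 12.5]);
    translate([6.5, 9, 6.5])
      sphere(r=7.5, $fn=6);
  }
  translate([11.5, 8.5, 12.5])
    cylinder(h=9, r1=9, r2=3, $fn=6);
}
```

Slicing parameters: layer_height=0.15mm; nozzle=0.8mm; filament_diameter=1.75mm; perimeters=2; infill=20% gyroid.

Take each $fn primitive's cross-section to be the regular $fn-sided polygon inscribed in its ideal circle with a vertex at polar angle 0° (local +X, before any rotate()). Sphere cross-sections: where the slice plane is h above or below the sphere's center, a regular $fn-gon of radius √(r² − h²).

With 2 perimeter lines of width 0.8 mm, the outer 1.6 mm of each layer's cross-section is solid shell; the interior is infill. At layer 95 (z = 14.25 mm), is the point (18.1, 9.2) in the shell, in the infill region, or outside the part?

At z = 14.25 mm: the r=7.5 cylinder gives a regular 6-gon of circumradius 7.5 (constant along its height); the r=5 sphere at (-3, 5.5) contributes a regular 6-gon of circumradius √(5²−2.25²) = 4.465; the cube at (14, -1.5) (footprint 19.5×16.5) is included at this height; the sphere at (6.5, 9) is not intersected at this z (|z−center|=7.750 > r=7.5); Subtracting the remaining from the first: starting from the r=7.5 cylinder, the r=5 sphere at (-3, 5.5) partially overlaps it — only the 26.82 mm² overlap (of its 51.80 mm²) is removed, clipping the outline; the 19.5×16.5 cube at (14, -1.5) misses the remaining region (no effect) — 1 connected region; the cone at (11.5, 8.5) contributes a regular 6-gon of circumradius 7.833 (interpolated between r1=9 and r2=3 at t=0.194); Combining (union): the 2 present regions are separate (no shared area or edge), so areas and boundary lengths simply add and each stays a separate island — 2 connected regions. Overall, the cross-section has 2 separate islands. The nearest boundary edge runs (15.42, 15.28)→(19.33, 8.50); distance from the point to it = 0.72 mm. (Shell/infill is judged within the island containing the point — the largest one.) The point is inside the cross-section, 0.72 mm from the nearest boundary — within the 1.6 mm shell band (2 × 0.8).

shell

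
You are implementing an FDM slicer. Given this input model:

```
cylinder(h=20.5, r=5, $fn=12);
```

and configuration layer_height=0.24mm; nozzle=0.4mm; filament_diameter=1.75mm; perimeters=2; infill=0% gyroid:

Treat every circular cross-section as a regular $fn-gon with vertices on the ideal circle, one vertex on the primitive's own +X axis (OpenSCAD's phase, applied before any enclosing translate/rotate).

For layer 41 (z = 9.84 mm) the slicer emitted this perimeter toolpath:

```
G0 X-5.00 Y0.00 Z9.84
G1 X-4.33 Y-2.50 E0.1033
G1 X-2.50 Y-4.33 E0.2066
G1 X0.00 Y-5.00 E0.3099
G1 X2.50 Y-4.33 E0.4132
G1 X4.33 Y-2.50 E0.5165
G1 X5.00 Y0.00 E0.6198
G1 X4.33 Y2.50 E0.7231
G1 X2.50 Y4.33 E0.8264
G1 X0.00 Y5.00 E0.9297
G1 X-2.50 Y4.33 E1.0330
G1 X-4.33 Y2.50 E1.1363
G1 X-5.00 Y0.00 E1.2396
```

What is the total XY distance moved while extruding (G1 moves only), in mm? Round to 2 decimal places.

Sum the Euclidean lengths of each G1 segment: total = 31.06 mm.

31.06 mm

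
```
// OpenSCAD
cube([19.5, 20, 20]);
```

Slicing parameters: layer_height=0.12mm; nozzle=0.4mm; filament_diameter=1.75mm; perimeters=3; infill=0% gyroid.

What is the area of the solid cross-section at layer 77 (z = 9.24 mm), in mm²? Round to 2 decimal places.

At z = 9.24 mm: the 19.5×20 cube contributes its full rectangle (area 390.00 mm²). Overall, the cross-section is a single solid region. Net area = 390.00 mm².

390.00 mm²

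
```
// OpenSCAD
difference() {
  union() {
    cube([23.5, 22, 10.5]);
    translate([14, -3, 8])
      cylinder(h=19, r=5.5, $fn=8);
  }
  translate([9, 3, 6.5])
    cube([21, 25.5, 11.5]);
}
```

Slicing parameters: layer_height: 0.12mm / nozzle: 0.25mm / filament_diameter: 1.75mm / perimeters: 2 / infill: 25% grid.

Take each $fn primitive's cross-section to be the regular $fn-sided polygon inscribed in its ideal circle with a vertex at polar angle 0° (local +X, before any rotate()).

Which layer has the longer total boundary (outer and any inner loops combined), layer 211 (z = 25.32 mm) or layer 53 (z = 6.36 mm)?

layer 53 (z = 6.36 mm)

Layer 211 (z = 25.32): the cube does not reach this height (z outside [0, 10.5]); the cylinder at (14, -3): section is a regular 8-gon, circumradius r=5.5 (perimeter = 2·8·5.500·sin(180°/8) = 33.68 mm); Taking the union: only the r=5.5 cylinder at (14, -3) is present, so the union is just that shape — boundary = 33.68 mm; the cube at (9, 3) is not intersected at this z (z outside [6.5, 18]); Taking the first minus the rest: none of the subtracted shapes is present at this height, so that combined region is unchanged — boundary = 33.68 mm. So its perimeter = 33.68 mm. Layer 53 (z = 6.36): the 23.5×22 cube contributes its full rectangle (perimeter 91.00 mm); the cylinder at (14, -3) does not reach this height (z outside [8, 27]); Combining (union): only the 23.5×22 cube is present, so the union is just that shape — boundary = 91.00 mm; the cube at (9, 3) is not intersected at this z (z outside [6.5, 18]); Taking the first minus the rest: none of the subtracted shapes is present at this height, so that combined region is unchanged — boundary = 91.00 mm. So its perimeter = 91.00 mm. Layer 53 is larger (91.00 vs 33.68 mm).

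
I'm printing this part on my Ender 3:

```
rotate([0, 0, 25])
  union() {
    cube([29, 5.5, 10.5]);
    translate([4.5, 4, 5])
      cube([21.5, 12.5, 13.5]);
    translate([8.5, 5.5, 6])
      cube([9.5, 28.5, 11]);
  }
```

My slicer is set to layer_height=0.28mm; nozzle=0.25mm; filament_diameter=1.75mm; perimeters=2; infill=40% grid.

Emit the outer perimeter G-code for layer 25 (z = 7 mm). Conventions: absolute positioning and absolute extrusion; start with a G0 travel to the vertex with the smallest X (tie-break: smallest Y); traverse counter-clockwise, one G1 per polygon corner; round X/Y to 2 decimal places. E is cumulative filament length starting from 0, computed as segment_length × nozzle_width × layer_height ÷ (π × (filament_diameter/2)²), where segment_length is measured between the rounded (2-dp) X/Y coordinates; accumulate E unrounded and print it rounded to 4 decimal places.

G0 X-6.67 Y34.41 Z7.00
G1 X0.73 Y18.55 E0.5093
G1 X-2.89 Y16.86 E0.6256
G1 X1.75 Y6.89 E0.9456
G1 X-2.32 Y4.98 E1.0765
G1 X0.00 Y0.00 E1.2364
G1 X26.28 Y12.26 E2.0803
G1 X23.96 Y17.24 E2.2402
G1 X21.24 Y15.97 E2.3276
G1 X16.59 Y25.94 E2.6477
G1 X9.34 Y22.56 E2.8805
G1 X1.94 Y38.42 E3.3899
G1 X-6.67 Y34.41 E3.6663

At z = 7 mm: the cube is present — its section is the full 29×5.5 rectangle; the 21.5×12.5 cube at (4.5, 4) contributes its full rectangle; the cube at (8.5, 5.5) is present — its section is the full 9.5×28.5 rectangle; Merging all regions: the regions partially overlap (shared area 136.75 mm²), so overlapping operands fuse into one piece — 1 connected region; (rotated 25° about Z; rotation is an isometry so areas/perimeters/island counts are preserved). The outline is a single polygon with 12 vertices. Extrusion per mm of travel: 0.25 × 0.28 / (π × 0.875²) = 0.029103. Accumulating E over each segment gives final E = 3.6663.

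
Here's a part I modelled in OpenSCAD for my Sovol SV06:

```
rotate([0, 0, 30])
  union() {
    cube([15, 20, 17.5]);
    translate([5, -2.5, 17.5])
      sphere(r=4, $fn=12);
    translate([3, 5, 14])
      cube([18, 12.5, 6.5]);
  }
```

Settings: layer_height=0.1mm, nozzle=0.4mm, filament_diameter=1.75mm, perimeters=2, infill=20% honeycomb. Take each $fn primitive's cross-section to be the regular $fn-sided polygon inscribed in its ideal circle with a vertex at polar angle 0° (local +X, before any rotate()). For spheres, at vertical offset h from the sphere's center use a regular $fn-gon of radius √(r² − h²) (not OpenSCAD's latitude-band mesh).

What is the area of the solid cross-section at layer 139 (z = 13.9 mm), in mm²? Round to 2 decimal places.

At z = 13.9 mm: the cube (footprint 15×20) is included at this height (area 300.00 mm²); the r=4 sphere at (5, -2.5) slices to a regular 12-gon of circumradius 1.744 (√(r²−h²) with h=3.6 from center) (area = (12/2)·1.744²·sin(360°/12) = 9.12 mm²); the cube at (3, 5) is absent (z outside [14, 20.5]); Taking the union: the 2 present regions are separate (no shared area or edge), so areas and boundary lengths simply add and each stays a separate island — area = 309.12 mm²; (whole slice rotated 30° about Z — lengths, areas and connectivity unchanged). Overall, the cross-section has 2 separate islands. Net area = 309.12 mm².

309.12 mm²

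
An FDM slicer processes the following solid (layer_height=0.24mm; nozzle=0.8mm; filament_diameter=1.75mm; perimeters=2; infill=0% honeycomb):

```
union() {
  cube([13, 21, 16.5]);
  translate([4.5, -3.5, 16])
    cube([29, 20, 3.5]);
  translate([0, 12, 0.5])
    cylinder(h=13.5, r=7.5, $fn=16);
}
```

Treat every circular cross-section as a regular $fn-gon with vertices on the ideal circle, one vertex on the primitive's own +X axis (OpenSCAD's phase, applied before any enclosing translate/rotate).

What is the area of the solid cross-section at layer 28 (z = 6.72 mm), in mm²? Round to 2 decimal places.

359.10 mm²

At z = 6.72 mm: the cube (footprint 13×21) is included at this height (area 273.00 mm²); the cube at (4.5, -3.5) does not reach this height (z outside [16, 19.5]); the r=7.5 cylinder at (0, 12) gives a regular 16-gon of circumradius 7.5 (constant along its height) (area = (16/2)·7.500²·sin(360°/16) = 172.21 mm²); Merging all regions: the regions partially overlap — summed areas 445.21 mm² minus the doubly-counted overlap 86.10 mm² gives 359.10 mm² — area = 359.10 mm². Overall, the cross-section is a single solid region. Net area = 359.10 mm².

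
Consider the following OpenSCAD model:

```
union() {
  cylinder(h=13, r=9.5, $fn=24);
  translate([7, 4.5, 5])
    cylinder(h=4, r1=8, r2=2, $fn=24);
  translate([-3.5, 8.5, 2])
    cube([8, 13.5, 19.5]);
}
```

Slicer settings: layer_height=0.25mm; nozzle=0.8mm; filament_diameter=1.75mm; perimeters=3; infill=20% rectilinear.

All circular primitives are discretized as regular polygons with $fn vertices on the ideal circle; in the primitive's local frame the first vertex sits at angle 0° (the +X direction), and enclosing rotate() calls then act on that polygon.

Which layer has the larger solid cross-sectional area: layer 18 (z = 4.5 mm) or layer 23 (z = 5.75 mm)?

Layer 18 (z = 4.5): the cylinder: section is a regular 24-gon, circumradius r=9.5 (area = (24/2)·9.500²·sin(360°/24) = 280.30 mm²); the cone at (7, 4.5) does not reach this height (z outside [5, 9]); the cube at (-3.5, 8.5) is present — its section is the full 8×13.5 rectangle (area 108.00 mm²); Combining (union): the regions partially overlap — summed areas 388.30 mm² minus the doubly-counted overlap 5.15 mm² gives 383.15 mm² — area = 383.15 mm². So its area = 383.15 mm². Layer 23 (z = 5.75): the r=9.5 cylinder gives a regular 24-gon of circumradius 9.5 (constant along its height) (area = (24/2)·9.500²·sin(360°/24) = 280.30 mm²); the cone at (7, 4.5) contributes a regular 24-gon of circumradius 6.875 (interpolated between r1=8 and r2=2 at t=0.188) (area = (24/2)·6.875²·sin(360°/24) = 146.80 mm²); the cube at (-3.5, 8.5) (footprint 8×13.5) is included at this height (area 108.00 mm²); Taking the union: the regions partially overlap — summed areas 535.10 mm² minus the doubly-counted overlap 85.03 mm² gives 450.07 mm² — area = 450.07 mm². So its area = 450.07 mm². Layer 23 is larger (450.07 vs 383.15 mm²).

layer 23 (z = 5.75 mm)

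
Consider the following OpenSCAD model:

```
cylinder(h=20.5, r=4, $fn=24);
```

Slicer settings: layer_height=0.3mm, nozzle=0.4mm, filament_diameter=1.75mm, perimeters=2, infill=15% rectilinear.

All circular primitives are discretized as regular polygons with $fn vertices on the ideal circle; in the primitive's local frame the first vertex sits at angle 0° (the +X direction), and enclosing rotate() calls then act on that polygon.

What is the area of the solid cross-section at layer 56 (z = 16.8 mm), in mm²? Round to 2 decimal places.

49.69 mm²

At z = 16.8 mm: the r=4 cylinder gives a regular 24-gon of circumradius 4 (constant along its height) (area = (24/2)·4.000²·sin(360°/24) = 49.69 mm²). Overall, the cross-section is a single solid region. Net area = 49.69 mm².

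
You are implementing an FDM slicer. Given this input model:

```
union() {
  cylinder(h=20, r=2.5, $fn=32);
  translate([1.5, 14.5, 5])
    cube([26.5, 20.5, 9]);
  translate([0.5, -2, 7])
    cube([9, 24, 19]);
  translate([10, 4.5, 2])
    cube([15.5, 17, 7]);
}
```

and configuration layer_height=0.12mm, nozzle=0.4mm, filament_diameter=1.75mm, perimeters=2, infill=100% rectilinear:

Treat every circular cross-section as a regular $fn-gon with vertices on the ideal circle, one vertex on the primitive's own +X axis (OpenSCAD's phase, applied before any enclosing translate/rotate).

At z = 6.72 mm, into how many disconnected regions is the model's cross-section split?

2

At z = 6.72 mm: the cylinder: section is a regular 32-gon, circumradius r=2.5; the cube at (1.5, 14.5) (footprint 26.5×20.5) is included at this height; the cube at (0.5, -2) does not reach this height (z outside [7, 26]); the cube at (10, 4.5) (footprint 15.5×17) is included at this height; Taking the union: the regions partially overlap (shared area 108.50 mm²), so overlapping operands fuse into one piece — 2 connected regions. The result has 2 disconnected regions.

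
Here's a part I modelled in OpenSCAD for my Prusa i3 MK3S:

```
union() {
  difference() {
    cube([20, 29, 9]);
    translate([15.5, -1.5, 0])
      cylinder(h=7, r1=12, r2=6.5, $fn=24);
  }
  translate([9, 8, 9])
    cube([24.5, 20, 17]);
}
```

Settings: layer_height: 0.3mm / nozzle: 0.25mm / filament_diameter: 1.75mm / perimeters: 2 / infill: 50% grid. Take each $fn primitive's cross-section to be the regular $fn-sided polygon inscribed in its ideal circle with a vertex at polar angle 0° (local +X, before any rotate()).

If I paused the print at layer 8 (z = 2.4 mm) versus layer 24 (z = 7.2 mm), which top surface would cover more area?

layer 24 (z = 7.2 mm)

Layer 8 (z = 2.4): the cube (footprint 20×29) is included at this height (area 580.00 mm²); the cone at (15.5, -1.5): at t=0.343 of its height the radius interpolates to r₁+(r₂−r₁)t = 10.114, giving a regular 24-gon of that circumradius (area = (24/2)·10.114²·sin(360°/24) = 317.72 mm²); After the difference (first − rest): starting from the 20×29 cube (580.00 mm²), the cone at (15.5, -1.5) partially overlaps it — only the 101.34 mm² overlap (of its 317.72 mm²) is removed, clipping the outline — area = 478.66 mm²; the cube at (9, 8) is absent (z outside [9, 26]); Merging all regions: only that combined region is present, so the union is just that shape — area = 478.66 mm². So its area = 478.66 mm². Layer 24 (z = 7.2): the cube is present — its section is the full 20×29 rectangle (area 580.00 mm²); the cone at (15.5, -1.5) is not intersected at this z (z outside [0, 7]); Taking the first minus the rest: none of the subtracted shapes is present at this height, so the 20×29 cube is unchanged — area = 580.00 mm²; the cube at (9, 8) is not intersected at this z (z outside [9, 26]); Combining (union): only that combined region is present, so the union is just that shape — area = 580.00 mm². So its area = 580.00 mm². Layer 24 is larger (580.00 vs 478.66 mm²).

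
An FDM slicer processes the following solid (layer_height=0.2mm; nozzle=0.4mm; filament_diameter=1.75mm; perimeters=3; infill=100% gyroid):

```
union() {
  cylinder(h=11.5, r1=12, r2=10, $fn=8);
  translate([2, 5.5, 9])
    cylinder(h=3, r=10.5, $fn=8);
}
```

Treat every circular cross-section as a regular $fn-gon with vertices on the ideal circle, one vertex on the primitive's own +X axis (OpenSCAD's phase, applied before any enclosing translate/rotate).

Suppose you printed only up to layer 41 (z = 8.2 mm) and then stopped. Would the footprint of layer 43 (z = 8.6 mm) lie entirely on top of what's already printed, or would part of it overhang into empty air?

Compare the two slices. At z = 8.2: the cone contributes a regular 8-gon of circumradius 10.574 (interpolated between r1=12 and r2=10 at t=0.713) (area = (8/2)·10.574²·sin(360°/8) = 316.24 mm²); the cylinder at (2, 5.5) is absent (z outside [9, 12]); Merging all regions: only the cone is present, so the union is just that shape — area = 316.24 mm². At z = 8.6: the cone (r1=12→r2=10) has section circumradius 10.504 here — a regular 8-gon (area = (8/2)·10.504²·sin(360°/8) = 312.09 mm²); the cylinder at (2, 5.5) does not reach this height (z outside [9, 12]); Merging all regions: only the cone is present, so the union is just that shape — area = 312.09 mm². Checking containment: the cross-section at z = 8.6 is a subset of the cross-section at z = 8.2.

entirely on top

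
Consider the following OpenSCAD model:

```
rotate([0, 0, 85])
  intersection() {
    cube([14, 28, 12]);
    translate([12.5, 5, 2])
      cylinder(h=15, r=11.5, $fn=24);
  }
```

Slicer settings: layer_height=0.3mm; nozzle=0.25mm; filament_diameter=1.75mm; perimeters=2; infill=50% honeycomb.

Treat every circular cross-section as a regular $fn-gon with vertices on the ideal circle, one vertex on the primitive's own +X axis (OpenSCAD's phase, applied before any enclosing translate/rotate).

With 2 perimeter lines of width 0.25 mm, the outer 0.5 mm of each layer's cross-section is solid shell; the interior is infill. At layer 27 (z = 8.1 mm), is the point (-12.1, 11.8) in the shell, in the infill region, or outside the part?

At z = 8.1 mm: the cube is present — its section is the full 14×28 rectangle; the r=11.5 cylinder at (12.5, 5) contributes a regular 24-gon of circumradius 11.5; Taking the intersection: the r=11.5 cylinder at (12.5, 5) partially overlaps the 14×28 cube; clipping to the common part keeps 182.56 mm² — 1 connected region; (whole slice rotated 85° about Z — lengths, areas and connectivity unchanged). Overall, the cross-section is a single solid region. Undo the 85° rotation: the query point maps to (10.701, 13.082) in the un-rotated model frame. The nearest boundary edge runs (9.52, 16.11)→(12.50, 16.50); distance from the point to it = 3.15 mm. The point is inside the cross-section and 3.15 mm from the nearest boundary — more than the 0.5 mm shell width (2 × 0.25), so it's in the infill interior.

infill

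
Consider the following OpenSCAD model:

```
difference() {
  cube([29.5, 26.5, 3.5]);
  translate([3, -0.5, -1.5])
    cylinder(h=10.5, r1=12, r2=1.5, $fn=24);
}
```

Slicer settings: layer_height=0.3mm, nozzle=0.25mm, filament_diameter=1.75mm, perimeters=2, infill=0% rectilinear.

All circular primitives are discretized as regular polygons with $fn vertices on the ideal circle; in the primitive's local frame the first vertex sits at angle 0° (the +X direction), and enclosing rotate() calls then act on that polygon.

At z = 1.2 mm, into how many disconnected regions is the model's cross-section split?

1

At z = 1.2 mm: the cube (footprint 29.5×26.5) is included at this height; the cone at (3, -0.5) contributes a regular 24-gon of circumradius 9.300 (interpolated between r1=12 and r2=1.5 at t=0.257); Subtracting the remaining from the first: starting from the 29.5×26.5 cube, the cone at (3, -0.5) partially overlaps it — only the 88.28 mm² overlap (of its 268.62 mm²) is removed, clipping the outline — 1 connected region. The result has 1 disconnected region.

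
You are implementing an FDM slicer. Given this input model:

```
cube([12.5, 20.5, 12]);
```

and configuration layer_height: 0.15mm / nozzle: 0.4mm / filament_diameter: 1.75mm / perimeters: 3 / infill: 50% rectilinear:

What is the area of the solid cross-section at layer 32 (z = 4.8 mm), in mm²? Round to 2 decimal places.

At z = 4.8 mm: the cube is present — its section is the full 12.5×20.5 rectangle (area 256.25 mm²). Overall, the cross-section is a single solid region. Net area = 256.25 mm².

256.25 mm²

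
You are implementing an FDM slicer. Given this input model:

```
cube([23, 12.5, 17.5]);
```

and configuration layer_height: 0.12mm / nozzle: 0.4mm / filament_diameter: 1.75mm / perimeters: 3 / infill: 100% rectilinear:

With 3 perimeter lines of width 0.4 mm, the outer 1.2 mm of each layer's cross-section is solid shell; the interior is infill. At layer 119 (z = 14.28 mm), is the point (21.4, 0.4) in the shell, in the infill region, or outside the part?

shell

At z = 14.28 mm: the cube is present — its section is the full 23×12.5 rectangle. Overall, the cross-section is a single solid region. The nearest boundary edge runs (0.00, 0.00)→(23.00, 0.00); distance from the point to it = 0.40 mm. The point is inside the cross-section, 0.40 mm from the nearest boundary — within the 1.2 mm shell band (3 × 0.4).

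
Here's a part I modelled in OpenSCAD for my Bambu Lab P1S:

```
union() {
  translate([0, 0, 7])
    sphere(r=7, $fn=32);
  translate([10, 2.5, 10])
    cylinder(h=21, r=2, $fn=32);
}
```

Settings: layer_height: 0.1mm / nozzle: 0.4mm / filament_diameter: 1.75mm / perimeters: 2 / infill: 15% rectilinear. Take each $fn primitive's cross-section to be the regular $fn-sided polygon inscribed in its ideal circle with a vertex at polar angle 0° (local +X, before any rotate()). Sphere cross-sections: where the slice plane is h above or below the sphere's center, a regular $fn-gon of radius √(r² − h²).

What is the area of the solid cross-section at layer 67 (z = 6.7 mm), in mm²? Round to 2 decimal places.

At z = 6.7 mm: the sphere: section is a regular 32-gon, circumradius = √(r²−h²) = √(7²−0.3²) = 6.994 (area = (32/2)·6.994²·sin(360°/32) = 152.67 mm²); the cylinder at (10, 2.5) is not intersected at this z (z outside [10, 31]); Combining (union): only the r=7 sphere is present, so the union is just that shape — area = 152.67 mm². Overall, the cross-section is a single solid region. Net area = 152.67 mm².

152.67 mm²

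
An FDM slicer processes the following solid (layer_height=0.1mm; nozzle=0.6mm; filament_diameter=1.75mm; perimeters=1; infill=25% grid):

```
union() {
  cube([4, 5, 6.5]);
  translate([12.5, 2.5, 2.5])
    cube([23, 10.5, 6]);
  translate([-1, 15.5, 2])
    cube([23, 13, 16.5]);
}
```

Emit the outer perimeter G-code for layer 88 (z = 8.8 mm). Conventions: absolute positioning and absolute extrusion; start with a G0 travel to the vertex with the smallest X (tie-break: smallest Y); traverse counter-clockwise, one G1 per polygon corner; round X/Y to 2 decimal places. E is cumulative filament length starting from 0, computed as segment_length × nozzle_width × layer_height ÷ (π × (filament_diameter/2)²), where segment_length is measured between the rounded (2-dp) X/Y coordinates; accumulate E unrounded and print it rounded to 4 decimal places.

G0 X-1.00 Y15.50 Z8.80
G1 X22.00 Y15.50 E0.5737
G1 X22.00 Y28.50 E0.8980
G1 X-1.00 Y28.50 E1.4718
G1 X-1.00 Y15.50 E1.7960

At z = 8.8 mm: the cube is absent (z outside [0, 6.5]); the cube at (12.5, 2.5) is not intersected at this z (z outside [2.5, 8.5]); the 23×13 cube at (-1, 15.5) contributes its full rectangle; Merging all regions: only the 23×13 cube at (-1, 15.5) is present, so the union is just that shape — 1 connected region. The outline is a single polygon with 4 vertices. Extrusion per mm of travel: 0.6 × 0.1 / (π × 0.875²) = 0.024945. Accumulating E over each segment gives final E = 1.7960.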